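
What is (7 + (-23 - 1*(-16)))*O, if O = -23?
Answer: 0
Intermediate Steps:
(7 + (-23 - 1*(-16)))*O = (7 + (-23 - 1*(-16)))*(-23) = (7 + (-23 + 16))*(-23) = (7 - 7)*(-23) = 0*(-23) = 0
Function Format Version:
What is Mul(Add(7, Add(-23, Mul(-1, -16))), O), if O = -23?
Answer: 0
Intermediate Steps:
Mul(Add(7, Add(-23, Mul(-1, -16))), O) = Mul(Add(7, Add(-23, Mul(-1, -16))), -23) = Mul(Add(7, Add(-23, 16)), -23) = Mul(Add(7, -7), -23) = Mul(0, -23) = 0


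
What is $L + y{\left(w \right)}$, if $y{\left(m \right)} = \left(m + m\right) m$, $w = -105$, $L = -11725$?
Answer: $10325$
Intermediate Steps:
$y{\left(m \right)} = 2 m^{2}$ ($y{\left(m \right)} = 2 m m = 2 m^{2}$)
$L + y{\left(w \right)} = -11725 + 2 \left(-105\right)^{2} = -11725 + 2 \cdot 11025 = -11725 + 22050 = 10325$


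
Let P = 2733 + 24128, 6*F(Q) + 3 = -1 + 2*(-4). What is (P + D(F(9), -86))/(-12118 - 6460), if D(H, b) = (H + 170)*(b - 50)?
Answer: -4013/18578 ≈ -0.21601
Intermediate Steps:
F(Q) = -2 (F(Q) = -½ + (-1 + 2*(-4))/6 = -½ + (-1 - 8)/6 = -½ + (⅙)*(-9) = -½ - 3/2 = -2)
D(H, b) = (-50 + b)*(170 + H) (D(H, b) = (170 + H)*(-50 + b) = (-50 + b)*(170 + H))
P = 26861
(P + D(F(9), -86))/(-12118 - 6460) = (26861 + (-8500 - 50*(-2) + 170*(-86) - 2*(-86)))/(-12118 - 6460) = (26861 + (-8500 + 100 - 14620 + 172))/(-18578) = (26861 - 22848)*(-1/18578) = 4013*(-1/18578) = -4013/18578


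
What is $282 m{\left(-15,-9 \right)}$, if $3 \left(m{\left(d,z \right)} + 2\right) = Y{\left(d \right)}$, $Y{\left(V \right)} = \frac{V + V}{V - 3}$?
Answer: $- \frac{1222}{3} \approx -407.33$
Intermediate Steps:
$Y{\left(V \right)} = \frac{2 V}{-3 + V}$
$m{\left(d,z \right)} = -2 + \frac{2 d}{3 \left(-3 + d\right)}$ ($m{\left(d,z \right)} = -2 + \frac{2 d \frac{1}{-3 + d}}{3} = -2 + \frac{2 d}{3 \left(-3 + d\right)}$)
$282 m{\left(-15,-9 \right)} = 282 \frac{2 \left(9 - -30\right)}{3 \left(-3 - 15\right)} = 282 \frac{2 \left(9 + 30\right)}{3 \left(-18\right)} = 282 \cdot \frac{2}{3} \left(- \frac{1}{18}\right) 39 = 282 \left(- \frac{13}{9}\right) = - \frac{1222}{3}$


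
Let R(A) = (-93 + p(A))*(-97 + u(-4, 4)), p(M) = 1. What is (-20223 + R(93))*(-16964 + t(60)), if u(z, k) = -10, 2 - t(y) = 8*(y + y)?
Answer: 186012438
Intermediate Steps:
t(y) = 2 - 16*y (t(y) = 2 - 8*(y + y) = 2 - 8*2*y = 2 - 16*y)
R(A) = 9844 (R(A) = (-93 + 1)*(-97 - 10) = -92*(-107) = 9844)
(-20223 + R(93))*(-16964 + t(60)) = (-20223 + 9844)*(-16964 + (2 - 16*60)) = -10379*(-16964 + (2 - 960)) = -10379*(-16964 - 958) = -10379*(-17922) = 186012438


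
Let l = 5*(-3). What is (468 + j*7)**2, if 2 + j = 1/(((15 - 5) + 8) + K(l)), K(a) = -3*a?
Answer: 16703569/81 ≈ 2.0622e+5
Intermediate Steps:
l = -15
j = -125/63 (j = -2 + 1/(((15 - 5) + 8) - 3*(-15)) = -2 + 1/((10 + 8) + 45) = -2 + 1/(18 + 45) = -2 + 1/63 = -125/63 ≈ -1.9841)
(468 + j*7)**2 = (468 - 125/63*7)**2 = (468 - 125/9)**2 = (4087/9)**2 = 16703569/81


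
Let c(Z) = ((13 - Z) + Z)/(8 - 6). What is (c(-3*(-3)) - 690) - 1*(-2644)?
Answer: 3921/2 ≈ 1960.5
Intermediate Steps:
c(Z) = 13/2
(c(-3*(-3)) - 690) - 1*(-2644) = (13/2 - 690) - 1*(-2644) = -1367/2 + 2644 = 3921/2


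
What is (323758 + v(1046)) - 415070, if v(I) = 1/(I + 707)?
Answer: -160069935/1753 ≈ -91312.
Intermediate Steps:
v(I) = 1/(707 + I)
(323758 + v(1046)) - 415070 = (323758 + 1/(707 + 1046)) - 415070 = (323758 + 1/1753) - 415070 = 567547775/1753 - 415070 = -160069935/1753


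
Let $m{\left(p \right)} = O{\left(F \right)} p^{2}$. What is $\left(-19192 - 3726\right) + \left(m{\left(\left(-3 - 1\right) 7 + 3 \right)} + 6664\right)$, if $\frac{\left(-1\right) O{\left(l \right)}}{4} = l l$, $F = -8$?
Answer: $-176254$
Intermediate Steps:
$O{\left(l \right)} = - 4 l^{2}$ ($O{\left(l \right)} = - 4 l l = - 4 l^{2}$)
$m{\left(p \right)} = - 256 p^{2}$ ($m{\left(p \right)} = - 4 \left(-8\right)^{2} p^{2} = \left(-4\right) 64 p^{2} = - 256 p^{2}$)
$\left(-19192 - 3726\right) + \left(m{\left(\left(-3 - 1\right) 7 + 3 \right)} + 6664\right) = \left(-19192 - 3726\right) + \left(- 256 \left(\left(-3 - 1\right) 7 + 3\right)^{2} + 6664\right) = \left(-19192 - 3726\right) + \left(- 256 \left(\left(-4\right) 7 + 3\right)^{2} + 6664\right) = -22918 + \left(- 256 \left(-28 + 3\right)^{2} + 6664\right) = -22918 + \left(- 256 \left(-25\right)^{2} + 6664\right) = -22918 + \left(\left(-256\right) 625 + 6664\right) = -22918 + \left(-160000 + 6664\right) = -22918 - 153336 = -176254$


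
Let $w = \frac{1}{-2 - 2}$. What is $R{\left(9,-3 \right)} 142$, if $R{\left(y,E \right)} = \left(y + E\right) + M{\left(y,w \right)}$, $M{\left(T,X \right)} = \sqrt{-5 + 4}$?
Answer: $852 + 142 i \approx 852.0 + 142.0 i$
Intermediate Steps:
$w = - \frac{1}{4}$ ($w = \frac{1}{-4} = - \frac{1}{4} \approx -0.25$)
$M{\left(T,X \right)} = i$ ($M{\left(T,X \right)} = \sqrt{-1} = i$)
$R{\left(y,E \right)} = i + E + y$ ($R{\left(y,E \right)} = \left(y + E\right) + i = \left(E + y\right) + i = i + E + y$)
$R{\left(9,-3 \right)} 142 = \left(i - 3 + 9\right) 142 = \left(6 + i\right) 142 = 852 + 142 i$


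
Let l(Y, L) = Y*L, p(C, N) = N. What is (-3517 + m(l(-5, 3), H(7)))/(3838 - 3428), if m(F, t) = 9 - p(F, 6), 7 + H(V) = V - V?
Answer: -1757/205 ≈ -8.5707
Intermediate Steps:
l(Y, L) = L*Y
H(V) = -7 (H(V) = -7 + (V - V) = -7 + 0 = -7)
m(F, t) = 3 (m(F, t) = 9 - 1*6 = 9 - 6 = 3)
(-3517 + m(l(-5, 3), H(7)))/(3838 - 3428) = (-3517 + 3)/(3838 - 3428) = -3514/410 = -3514*1/410 = -1757/205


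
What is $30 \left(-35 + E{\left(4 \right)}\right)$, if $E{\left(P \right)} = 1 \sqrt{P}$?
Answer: $-990$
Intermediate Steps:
$E{\left(P \right)} = \sqrt{P}$
$30 \left(-35 + E{\left(4 \right)}\right) = 30 \left(-35 + \sqrt{4}\right) = 30 \left(-35 + 2\right) = 30 \left(-33\right) = -990$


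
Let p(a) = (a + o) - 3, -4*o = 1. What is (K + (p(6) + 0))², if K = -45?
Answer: 28561/16 ≈ 1785.1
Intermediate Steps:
o = -¼ (o = -¼*1 = -¼ ≈ -0.25000)
p(a) = -13/4 + a (p(a) = (a - ¼) - 3 = (-¼ + a) - 3 = -13/4 + a)
(K + (p(6) + 0))² = (-45 + ((-13/4 + 6) + 0))² = (-45 + (11/4 + 0))² = (-45 + 11/4)² = (-169/4)² = 28561/16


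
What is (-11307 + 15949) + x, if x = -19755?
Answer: -15113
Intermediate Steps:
(-11307 + 15949) + x = (-11307 + 15949) - 19755 = 4642 - 19755 = -15113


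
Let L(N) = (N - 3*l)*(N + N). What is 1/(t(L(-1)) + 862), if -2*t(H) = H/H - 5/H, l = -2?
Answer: 4/3445 ≈ 0.0011611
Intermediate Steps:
L(N) = 2*N*(6 + N) (L(N) = (N - 3*(-2))*(N + N) = (N + 6)*(2*N) = (6 + N)*(2*N) = 2*N*(6 + N))
t(H) = -½ + 5/(2*H) (t(H) = -(H/H - 5/H)/2 = -(1 - 5/H)/2 = -½ + 5/(2*H))
1/(t(L(-1)) + 862) = 1/((5 - 2*(-1)*(6 - 1))/(2*((2*(-1)*(6 - 1)))) + 862) = 1/((5 - 2*(-1)*5)/(2*((2*(-1)*5))) + 862) = 1/((½)*(5 - 1*(-10))/(-10) + 862) = 1/((½)*(-⅒)*(5 + 10) + 862) = 1/((½)*(-⅒)*15 + 862) = 1/(-¾ + 862) = 1/(3445/4) = 4/3445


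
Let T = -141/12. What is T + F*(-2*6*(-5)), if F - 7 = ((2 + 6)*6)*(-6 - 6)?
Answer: -136607/4 ≈ -34152.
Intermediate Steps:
F = -569 (F = 7 + ((2 + 6)*6)*(-6 - 6) = 7 + (8*6)*(-12) = 7 + 48*(-12) = 7 - 576 = -569)
T = -47/4 (T = -141*1/12 = -47/4 ≈ -11.750)
T + F*(-2*6*(-5)) = -47/4 - 569*(-2*6)*(-5) = -47/4 - (-6828)*(-5) = -47/4 - 569*60 = -47/4 - 34140 = -136607/4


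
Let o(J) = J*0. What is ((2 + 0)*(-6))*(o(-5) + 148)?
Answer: -1776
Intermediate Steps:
o(J) = 0
((2 + 0)*(-6))*(o(-5) + 148) = ((2 + 0)*(-6))*(0 + 148) = (2*(-6))*148 = -12*148 = -1776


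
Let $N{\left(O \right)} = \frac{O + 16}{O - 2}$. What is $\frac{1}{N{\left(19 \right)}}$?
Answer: $\frac{17}{35} \approx 0.48571$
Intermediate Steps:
$N{\left(O \right)} = \frac{16 + O}{-2 + O}$
$\frac{1}{N{\left(19 \right)}} = \frac{1}{\frac{1}{-2 + 19} \left(16 + 19\right)} = \frac{1}{\frac{1}{17} \cdot 35} = \frac{1}{\frac{35}{17}} = \frac{17}{35}$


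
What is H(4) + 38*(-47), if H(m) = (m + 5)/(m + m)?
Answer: -14279/8 ≈ -1784.9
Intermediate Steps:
H(m) = (5 + m)/(2*m) (H(m) = (5 + m)/((2*m)) = (5 + m)*(1/(2*m)) = (5 + m)/(2*m))
H(4) + 38*(-47) = (½)*(5 + 4)/4 + 38*(-47) = (½)*(¼)*9 - 1786 = 9/8 - 1786 = -14279/8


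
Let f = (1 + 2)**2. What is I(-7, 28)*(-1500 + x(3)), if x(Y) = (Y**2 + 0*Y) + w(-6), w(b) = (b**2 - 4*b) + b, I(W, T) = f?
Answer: -12933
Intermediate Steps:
f = 9 (f = 3**2 = 9)
I(W, T) = 9
w(b) = b**2 - 3*b
x(Y) = 54 + Y**2 (x(Y) = (Y**2 + 0*Y) - 6*(-3 - 6) = (Y**2 + 0) - 6*(-9) = Y**2 + 54 = 54 + Y**2)
I(-7, 28)*(-1500 + x(3)) = 9*(-1500 + (54 + 3**2)) = 9*(-1500 + (54 + 9)) = 9*(-1500 + 63) = 9*(-1437) = -12933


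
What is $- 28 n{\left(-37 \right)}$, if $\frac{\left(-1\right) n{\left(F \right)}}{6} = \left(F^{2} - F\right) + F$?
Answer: $229992$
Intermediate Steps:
$n{\left(F \right)} = - 6 F^{2}$ ($n{\left(F \right)} = - 6 \left(\left(F^{2} - F\right) + F\right) = - 6 F^{2}$)
$- 28 n{\left(-37 \right)} = - 28 \left(- 6 \left(-37\right)^{2}\right) = - 28 \left(\left(-6\right) 1369\right) = \left(-28\right) \left(-8214\right) = 229992$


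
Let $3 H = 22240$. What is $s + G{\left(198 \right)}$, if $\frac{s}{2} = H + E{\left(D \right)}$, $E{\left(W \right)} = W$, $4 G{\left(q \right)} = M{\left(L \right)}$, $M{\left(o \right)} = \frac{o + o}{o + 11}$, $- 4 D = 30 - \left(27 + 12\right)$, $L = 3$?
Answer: $\frac{1245827}{84} \approx 14831.0$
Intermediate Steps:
$D = \frac{9}{4}$ ($D = - \frac{30 - \left(27 + 12\right)}{4} = - \frac{30 - 39}{4} = \left(- \frac{1}{4}\right) \left(-9\right) = \frac{9}{4} \approx 2.25$)
$M{\left(o \right)} = \frac{2 o}{11 + o}$
$H = \frac{22240}{3}$ ($H = \frac{1}{3} \cdot 22240 = \frac{22240}{3} \approx 7413.3$)
$G{\left(q \right)} = \frac{3}{28}$ ($G{\left(q \right)} = \frac{2 \cdot 3 \frac{1}{11 + 3}}{4} = \frac{2 \cdot 3 \cdot \frac{1}{14}}{4} = \frac{1}{4} \cdot \frac{3}{7} = \frac{3}{28}$)
$s = \frac{88987}{6}$ ($s = 2 \left(\frac{22240}{3} + \frac{9}{4}\right) = 2 \cdot \frac{88987}{12} = \frac{88987}{6} \approx 14831.0$)
$s + G{\left(198 \right)} = \frac{88987}{6} + \frac{3}{28} = \frac{1245827}{84}$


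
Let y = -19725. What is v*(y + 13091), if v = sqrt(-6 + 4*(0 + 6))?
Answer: -19902*sqrt(2) ≈ -28146.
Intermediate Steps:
v = 3*sqrt(2) (v = sqrt(-6 + 4*6) = sqrt(-6 + 24) = sqrt(18) = 3*sqrt(2) ≈ 4.2426)
v*(y + 13091) = (3*sqrt(2))*(-19725 + 13091) = (3*sqrt(2))*(-6634) = -19902*sqrt(2)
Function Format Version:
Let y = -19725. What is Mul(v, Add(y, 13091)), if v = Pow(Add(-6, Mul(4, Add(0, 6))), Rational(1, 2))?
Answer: Mul(-19902, Pow(2, Rational(1, 2))) ≈ -28146.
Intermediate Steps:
v = Mul(3, Pow(2, Rational(1, 2))) (v = Pow(Add(-6, Mul(4, 6)), Rational(1, 2)) = Pow(Add(-6, 24), Rational(1, 2)) = Pow(18, Rational(1, 2)) = Mul(3, Pow(2, Rational(1, 2))) ≈ 4.2426)
Mul(v, Add(y, 13091)) = Mul(Mul(3, Pow(2, Rational(1, 2))), Add(-19725, 13091)) = Mul(Mul(3, Pow(2, Rational(1, 2))), -6634) = Mul(-19902, Pow(2, Rational(1, 2)))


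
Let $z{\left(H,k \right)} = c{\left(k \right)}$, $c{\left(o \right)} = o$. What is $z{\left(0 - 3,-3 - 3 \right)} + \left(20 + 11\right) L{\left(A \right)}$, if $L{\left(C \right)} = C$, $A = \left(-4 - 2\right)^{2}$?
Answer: $1110$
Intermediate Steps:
$A = 36$ ($A = \left(-6\right)^{2} = 36$)
$z{\left(H,k \right)} = k$
$z{\left(0 - 3,-3 - 3 \right)} + \left(20 + 11\right) L{\left(A \right)} = \left(-3 - 3\right) + \left(20 + 11\right) 36 = \left(-3 - 3\right) + 31 \cdot 36 = -6 + 1116 = 1110$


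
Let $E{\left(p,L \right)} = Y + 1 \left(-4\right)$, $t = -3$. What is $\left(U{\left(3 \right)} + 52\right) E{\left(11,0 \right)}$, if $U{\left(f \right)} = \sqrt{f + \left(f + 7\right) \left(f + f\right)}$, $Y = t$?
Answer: $-364 - 21 \sqrt{7} \approx -419.56$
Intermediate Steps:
$Y = -3$
$E{\left(p,L \right)} = -7$ ($E{\left(p,L \right)} = -3 + 1 \left(-4\right) = -3 - 4 = -7$)
$U{\left(f \right)} = \sqrt{f + 2 f \left(7 + f\right)}$ ($U{\left(f \right)} = \sqrt{f + \left(7 + f\right) 2 f} = \sqrt{f + 2 f \left(7 + f\right)}$)
$\left(U{\left(3 \right)} + 52\right) E{\left(11,0 \right)} = \left(\sqrt{3 \left(15 + 2 \cdot 3\right)} + 52\right) \left(-7\right) = \left(\sqrt{3 \left(15 + 6\right)} + 52\right) \left(-7\right) = \left(\sqrt{3 \cdot 21} + 52\right) \left(-7\right) = \left(\sqrt{63} + 52\right) \left(-7\right) = \left(3 \sqrt{7} + 52\right) \left(-7\right) = \left(52 + 3 \sqrt{7}\right) \left(-7\right) = -364 - 21 \sqrt{7}$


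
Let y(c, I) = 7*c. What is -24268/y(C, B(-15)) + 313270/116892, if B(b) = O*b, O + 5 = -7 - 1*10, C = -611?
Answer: 2088295423/249973542 ≈ 8.3541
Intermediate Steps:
O = -22 (O = -5 + (-7 - 1*10) = -5 + (-7 - 10) = -5 - 17 = -22)
B(b) = -22*b
-24268/y(C, B(-15)) + 313270/116892 = -24268/(7*(-611)) + 313270/116892 = -24268/(-4277) + 313270*(1/116892) = -24268*(-1/4277) + 156635/58446 = 24268/4277 + 156635/58446 = 2088295423/249973542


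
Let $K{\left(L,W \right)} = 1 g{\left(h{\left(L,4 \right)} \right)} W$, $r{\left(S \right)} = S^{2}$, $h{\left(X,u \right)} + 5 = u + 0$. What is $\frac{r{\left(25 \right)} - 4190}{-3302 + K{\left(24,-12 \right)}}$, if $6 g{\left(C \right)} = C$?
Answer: $\frac{713}{660} \approx 1.0803$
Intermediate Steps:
$h{\left(X,u \right)} = -5 + u$ ($h{\left(X,u \right)} = -5 + \left(u + 0\right) = -5 + u$)
$g{\left(C \right)} = \frac{C}{6}$
$K{\left(L,W \right)} = - \frac{W}{6}$ ($K{\left(L,W \right)} = 1 \frac{-5 + 4}{6} W = 1 \cdot \frac{1}{6} \left(-1\right) W = 1 \left(- \frac{1}{6}\right) W = - \frac{W}{6}$)
$\frac{r{\left(25 \right)} - 4190}{-3302 + K{\left(24,-12 \right)}} = \frac{25^{2} - 4190}{-3302 - -2} = \frac{625 - 4190}{-3302 + 2} = - \frac{3565}{-3300} = \left(-3565\right) \left(- \frac{1}{3300}\right) = \frac{713}{660}$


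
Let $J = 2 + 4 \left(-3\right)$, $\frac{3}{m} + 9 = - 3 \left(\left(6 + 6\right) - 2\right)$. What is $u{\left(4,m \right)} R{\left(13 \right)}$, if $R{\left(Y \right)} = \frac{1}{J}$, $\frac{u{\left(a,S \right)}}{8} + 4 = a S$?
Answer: $\frac{224}{65} \approx 3.4462$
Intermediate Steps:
$m = - \frac{1}{13}$ ($m = \frac{3}{-9 - 3 \left(\left(6 + 6\right) - 2\right)} = \frac{3}{-9 - 3 \left(12 - 2\right)} = \frac{3}{-9 - 30} = \frac{3}{-39} = 3 \left(- \frac{1}{39}\right) = - \frac{1}{13} \approx -0.076923$)
$u{\left(a,S \right)} = -32 + 8 S a$ ($u{\left(a,S \right)} = -32 + 8 a S = -32 + 8 S a$)
$J = -10$ ($J = 2 - 12 = -10$)
$R{\left(Y \right)} = - \frac{1}{10}$ ($R{\left(Y \right)} = \frac{1}{-10} = - \frac{1}{10}$)
$u{\left(4,m \right)} R{\left(13 \right)} = \left(-32 + 8 \left(- \frac{1}{13}\right) 4\right) \left(- \frac{1}{10}\right) = \left(-32 - \frac{32}{13}\right) \left(- \frac{1}{10}\right) = \left(- \frac{448}{13}\right) \left(- \frac{1}{10}\right) = \frac{224}{65}$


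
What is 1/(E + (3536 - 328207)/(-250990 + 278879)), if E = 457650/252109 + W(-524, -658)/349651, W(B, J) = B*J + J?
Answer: -2458419922652551/21737436491086405 ≈ -0.11310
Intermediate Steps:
W(B, J) = J + B*J
E = 246777058756/88150163959 (E = 457650/252109 - 658*(1 - 524)/349651 = 457650*(1/252109) - 658*(-523)*(1/349651) = 457650/252109 + 344134*(1/349651) = 457650/252109 + 344134/349651 = 246777058756/88150163959 ≈ 2.7995)
1/(E + (3536 - 328207)/(-250990 + 278879)) = 1/(246777058756/88150163959 + (3536 - 328207)/(-250990 + 278879)) = 1/(246777058756/88150163959 - 324671/27889) = 1/(-21737436491086405/2458419922652551) = -2458419922652551/21737436491086405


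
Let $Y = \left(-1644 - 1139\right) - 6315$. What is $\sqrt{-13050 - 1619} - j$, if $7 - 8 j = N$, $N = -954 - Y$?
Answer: $\frac{8137}{8} + i \sqrt{14669} \approx 1017.1 + 121.12 i$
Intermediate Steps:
$Y = -9098$ ($Y = -2783 - 6315 = -9098$)
$N = 8144$ ($N = -954 - -9098 = -954 + 9098 = 8144$)
$j = - \frac{8137}{8}$ ($j = \frac{7}{8} - 1018 = - \frac{8137}{8} \approx -1017.1$)
$\sqrt{-13050 - 1619} - j = \sqrt{-13050 - 1619} - - \frac{8137}{8} = \sqrt{-13050 - 1619} + \frac{8137}{8} = \sqrt{-14669} + \frac{8137}{8} = i \sqrt{14669} + \frac{8137}{8} = \frac{8137}{8} + i \sqrt{14669}$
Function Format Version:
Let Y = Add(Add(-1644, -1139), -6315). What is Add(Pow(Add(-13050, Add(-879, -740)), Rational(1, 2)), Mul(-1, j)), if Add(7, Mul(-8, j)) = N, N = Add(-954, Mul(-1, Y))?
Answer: Add(Rational(8137, 8), Mul(I, Pow(14669, Rational(1, 2)))) ≈ Add(1017.1, Mul(121.12, I))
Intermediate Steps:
Y = -9098 (Y = Add(-2783, -6315) = -9098)
N = 8144 (N = Add(-954, Mul(-1, -9098)) = Add(-954, 9098) = 8144)
j = Rational(-8137, 8) (j = Add(Rational(7, 8), Mul(Rational(-1, 8), 8144)) = Add(Rational(7, 8), -1018) = Rational(-8137, 8) ≈ -1017.1)
Add(Pow(Add(-13050, Add(-879, -740)), Rational(1, 2)), Mul(-1, j)) = Add(Pow(Add(-13050, Add(-879, -740)), Rational(1, 2)), Mul(-1, Rational(-8137, 8))) = Add(Pow(Add(-13050, -1619), Rational(1, 2)), Rational(8137, 8)) = Add(Pow(-14669, Rational(1, 2)), Rational(8137, 8)) = Add(Mul(I, Pow(14669, Rational(1, 2))), Rational(8137, 8)) = Add(Rational(8137, 8), Mul(I, Pow(14669, Rational(1, 2))))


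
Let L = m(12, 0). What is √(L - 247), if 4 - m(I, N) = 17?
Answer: 2*I*√65 ≈ 16.125*I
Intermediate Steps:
m(I, N) = -13 (m(I, N) = 4 - 1*17 = 4 - 17 = -13)
L = -13
√(L - 247) = √(-13 - 247) = √(-260) = 2*I*√65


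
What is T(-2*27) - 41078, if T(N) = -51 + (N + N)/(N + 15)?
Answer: -534641/13 ≈ -41126.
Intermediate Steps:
T(N) = -51 + 2*N/(15 + N) (T(N) = -51 + (2*N)/(15 + N) = -51 + 2*N/(15 + N))
T(-2*27) - 41078 = (-765 - (-98)*27)/(15 - 2*27) - 41078 = (-765 - 49*(-54))/(15 - 54) - 41078 = (-765 + 2646)/(-39) - 41078 = -1/39*1881 - 41078 = -627/13 - 41078 = -534641/13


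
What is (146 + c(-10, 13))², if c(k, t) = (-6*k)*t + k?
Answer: 839056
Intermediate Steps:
c(k, t) = k - 6*k*t (c(k, t) = -6*k*t + k = k - 6*k*t)
(146 + c(-10, 13))² = (146 - 10*(1 - 6*13))² = (146 - 10*(1 - 78))² = (146 - 10*(-77))² = (146 + 770)² = 916² = 839056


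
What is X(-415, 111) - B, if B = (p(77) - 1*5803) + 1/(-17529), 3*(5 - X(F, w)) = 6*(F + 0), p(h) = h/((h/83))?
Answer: 114902596/17529 ≈ 6555.0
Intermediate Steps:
p(h) = 83 (p(h) = h/((h*(1/83))) = h/((h/83)) = h*(83/h) = 83)
X(F, w) = 5 - 2*F (X(F, w) = 5 - 2*(F + 0) = 5 - 2*F)
B = -100265881/17529 (B = (83 - 1*5803) + 1/(-17529) = (83 - 5803) - 1/17529 = -5720 - 1/17529 = -100265881/17529 ≈ -5720.0)
X(-415, 111) - B = (5 - 2*(-415)) - 1*(-100265881/17529) = (5 + 830) + 100265881/17529 = 835 + 100265881/17529 = 114902596/17529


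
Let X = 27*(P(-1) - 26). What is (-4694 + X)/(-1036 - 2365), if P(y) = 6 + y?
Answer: 5261/3401 ≈ 1.5469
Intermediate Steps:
X = -567 (X = 27*((6 - 1) - 26) = 27*(5 - 26) = 27*(-21) = -567)
(-4694 + X)/(-1036 - 2365) = (-4694 - 567)/(-1036 - 2365) = -5261/(-3401) = -5261*(-1/3401) = 5261/3401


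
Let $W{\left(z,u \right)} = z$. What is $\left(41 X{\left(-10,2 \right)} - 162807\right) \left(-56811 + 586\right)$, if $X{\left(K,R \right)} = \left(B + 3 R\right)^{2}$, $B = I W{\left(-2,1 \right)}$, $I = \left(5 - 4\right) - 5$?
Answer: $8701999475$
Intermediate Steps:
$I = -4$ ($I = 1 - 5 = -4$)
$B = 8$ ($B = \left(-4\right) \left(-2\right) = 8$)
$X{\left(K,R \right)} = \left(8 + 3 R\right)^{2}$
$\left(41 X{\left(-10,2 \right)} - 162807\right) \left(-56811 + 586\right) = \left(41 \left(8 + 3 \cdot 2\right)^{2} - 162807\right) \left(-56811 + 586\right) = \left(41 \left(8 + 6\right)^{2} - 162807\right) \left(-56225\right) = \left(41 \cdot 14^{2} - 162807\right) \left(-56225\right) = \left(41 \cdot 196 - 162807\right) \left(-56225\right) = \left(8036 - 162807\right) \left(-56225\right) = \left(-154771\right) \left(-56225\right) = 8701999475$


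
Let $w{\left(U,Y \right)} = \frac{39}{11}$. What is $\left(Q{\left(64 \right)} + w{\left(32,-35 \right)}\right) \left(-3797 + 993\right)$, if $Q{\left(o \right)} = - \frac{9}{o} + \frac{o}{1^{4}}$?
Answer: $- \frac{33264553}{176} \approx -1.89 \cdot 10^{5}$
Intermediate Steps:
$w{\left(U,Y \right)} = \frac{39}{11}$ ($w{\left(U,Y \right)} = 39 \cdot \frac{1}{11} = \frac{39}{11}$)
$Q{\left(o \right)} = o - \frac{9}{o}$ ($Q{\left(o \right)} = - \frac{9}{o} + \frac{o}{1} = - \frac{9}{o} + o 1 = - \frac{9}{o} + o = o - \frac{9}{o}$)
$\left(Q{\left(64 \right)} + w{\left(32,-35 \right)}\right) \left(-3797 + 993\right) = \left(\left(64 - \frac{9}{64}\right) + \frac{39}{11}\right) \left(-3797 + 993\right) = \left(\left(64 - \frac{9}{64}\right) + \frac{39}{11}\right) \left(-2804\right) = \left(\frac{4087}{64} + \frac{39}{11}\right) \left(-2804\right) = \frac{47453}{704} \left(-2804\right) = - \frac{33264553}{176}$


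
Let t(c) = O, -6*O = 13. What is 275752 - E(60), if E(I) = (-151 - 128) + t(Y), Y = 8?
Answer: 1656199/6 ≈ 2.7603e+5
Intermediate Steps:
O = -13/6 (O = -1/6*13 = -13/6 ≈ -2.1667)
t(c) = -13/6
E(I) = -1687/6 (E(I) = (-151 - 128) - 13/6 = -279 - 13/6 = -1687/6)
275752 - E(60) = 275752 - 1*(-1687/6) = 275752 + 1687/6 = 1656199/6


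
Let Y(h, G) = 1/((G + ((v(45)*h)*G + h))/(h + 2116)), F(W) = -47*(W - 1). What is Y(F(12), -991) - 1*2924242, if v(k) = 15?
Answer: -22468989481075/7683697 ≈ -2.9242e+6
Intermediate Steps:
F(W) = 47 - 47*W (F(W) = -47*(-1 + W) = 47 - 47*W)
Y(h, G) = (2116 + h)/(G + h + 15*G*h) (Y(h, G) = 1/((G + ((15*h)*G + h))/(h + 2116)) = 1/((G + (15*G*h + h))/(2116 + h)) = 1/((G + (h + 15*G*h))/(2116 + h)) = 1/((G + h + 15*G*h)/(2116 + h)) = (2116 + h)/(G + h + 15*G*h))
Y(F(12), -991) - 1*2924242 = (2116 + (47 - 47*12))/(-991 + (47 - 47*12) + 15*(-991)*(47 - 47*12)) - 1*2924242 = (2116 + (47 - 564))/(-991 + (47 - 564) + 15*(-991)*(47 - 564)) - 2924242 = (2116 - 517)/(-991 - 517 + 15*(-991)*(-517)) - 2924242 = 1599/(-991 - 517 + 7685205) - 2924242 = 1599/7683697 - 2924242 = -22468989481075/7683697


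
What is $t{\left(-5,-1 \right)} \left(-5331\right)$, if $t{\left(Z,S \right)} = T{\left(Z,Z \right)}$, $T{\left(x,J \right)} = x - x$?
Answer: $0$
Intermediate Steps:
$T{\left(x,J \right)} = 0$
$t{\left(Z,S \right)} = 0$
$t{\left(-5,-1 \right)} \left(-5331\right) = 0 \left(-5331\right) = 0$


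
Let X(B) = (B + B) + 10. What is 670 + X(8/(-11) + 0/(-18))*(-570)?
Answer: -46210/11 ≈ -4200.9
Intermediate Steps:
X(B) = 10 + 2*B (X(B) = 2*B + 10 = 10 + 2*B)
670 + X(8/(-11) + 0/(-18))*(-570) = 670 + (10 + 2*(8/(-11) + 0/(-18)))*(-570) = 670 + (10 + 2*(8*(-1/11) + 0*(-1/18)))*(-570) = 670 + (10 + 2*(-8/11 + 0))*(-570) = 670 + (10 + 2*(-8/11))*(-570) = 670 + (10 - 16/11)*(-570) = 670 + (94/11)*(-570) = 670 - 53580/11 = -46210/11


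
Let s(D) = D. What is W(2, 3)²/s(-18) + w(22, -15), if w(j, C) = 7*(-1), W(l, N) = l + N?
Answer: -151/18 ≈ -8.3889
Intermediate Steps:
W(l, N) = N + l
w(j, C) = -7
W(2, 3)²/s(-18) + w(22, -15) = (3 + 2)²/(-18) - 7 = -1/18*5² - 7 = -1/18*25 - 7 = -25/18 - 7 = -151/18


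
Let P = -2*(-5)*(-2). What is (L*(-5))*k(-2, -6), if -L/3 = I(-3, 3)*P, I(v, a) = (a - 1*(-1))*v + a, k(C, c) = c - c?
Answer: 0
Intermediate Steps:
P = -20 (P = 10*(-2) = -20)
k(C, c) = 0
I(v, a) = a + v*(1 + a) (I(v, a) = (a + 1)*v + a = (1 + a)*v + a = v*(1 + a) + a = a + v*(1 + a))
L = -540 (L = -3*(3 - 3 + 3*(-3))*(-20) = -3*(3 - 3 - 9)*(-20) = -(-27)*(-20) = -3*180 = -540)
(L*(-5))*k(-2, -6) = -540*(-5)*0 = 2700*0 = 0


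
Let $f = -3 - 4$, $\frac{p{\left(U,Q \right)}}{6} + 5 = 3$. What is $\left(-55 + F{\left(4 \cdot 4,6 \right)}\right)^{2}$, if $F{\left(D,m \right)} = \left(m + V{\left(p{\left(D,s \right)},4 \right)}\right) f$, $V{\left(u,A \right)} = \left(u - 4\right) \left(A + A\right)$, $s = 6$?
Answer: $638401$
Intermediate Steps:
$p{\left(U,Q \right)} = -12$ ($p{\left(U,Q \right)} = -30 + 6 \cdot 3 = -30 + 18 = -12$)
$f = -7$
$V{\left(u,A \right)} = 2 A \left(-4 + u\right)$ ($V{\left(u,A \right)} = \left(-4 + u\right) 2 A = 2 A \left(-4 + u\right)$)
$F{\left(D,m \right)} = 896 - 7 m$ ($F{\left(D,m \right)} = \left(m + 2 \cdot 4 \left(-4 - 12\right)\right) \left(-7\right) = \left(m + 2 \cdot 4 \left(-16\right)\right) \left(-7\right) = \left(m - 128\right) \left(-7\right) = \left(-128 + m\right) \left(-7\right) = 896 - 7 m$)
$\left(-55 + F{\left(4 \cdot 4,6 \right)}\right)^{2} = \left(-55 + \left(896 - 42\right)\right)^{2} = \left(-55 + 854\right)^{2} = 799^{2} = 638401$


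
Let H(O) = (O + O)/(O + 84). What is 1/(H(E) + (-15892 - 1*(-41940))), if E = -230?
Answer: 73/1901734 ≈ 3.8386e-5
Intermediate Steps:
H(O) = 2*O/(84 + O) (H(O) = (2*O)/(84 + O) = 2*O/(84 + O))
1/(H(E) + (-15892 - 1*(-41940))) = 1/(2*(-230)/(84 - 230) + (-15892 - 1*(-41940))) = 1/(2*(-230)/(-146) + (-15892 + 41940)) = 1/(2*(-230)*(-1/146) + 26048) = 1/(230/73 + 26048) = 1/(1901734/73) = 73/1901734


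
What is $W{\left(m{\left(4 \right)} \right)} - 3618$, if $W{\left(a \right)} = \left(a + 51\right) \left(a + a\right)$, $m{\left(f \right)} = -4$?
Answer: $-3994$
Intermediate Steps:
$W{\left(a \right)} = 2 a \left(51 + a\right)$ ($W{\left(a \right)} = \left(51 + a\right) 2 a = 2 a \left(51 + a\right)$)
$W{\left(m{\left(4 \right)} \right)} - 3618 = 2 \left(-4\right) \left(51 - 4\right) - 3618 = 2 \left(-4\right) 47 - 3618 = -376 - 3618 = -3994$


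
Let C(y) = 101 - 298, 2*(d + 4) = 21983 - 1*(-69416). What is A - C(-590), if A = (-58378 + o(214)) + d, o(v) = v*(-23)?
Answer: -34815/2 ≈ -17408.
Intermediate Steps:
d = 91391/2 (d = -4 + (21983 - 1*(-69416))/2 = -4 + (21983 + 69416)/2 = -4 + (1/2)*91399 = -4 + 91399/2 = 91391/2 ≈ 45696.)
C(y) = -197
o(v) = -23*v
A = -35209/2 (A = (-58378 - 23*214) + 91391/2 = (-58378 - 4922) + 91391/2 = -63300 + 91391/2 = -35209/2 ≈ -17605.)
A - C(-590) = -35209/2 - 1*(-197) = -35209/2 + 197 = -34815/2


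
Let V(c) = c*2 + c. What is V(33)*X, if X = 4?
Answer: 396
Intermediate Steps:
V(c) = 3*c (V(c) = 2*c + c = 3*c)
V(33)*X = (3*33)*4 = 99*4 = 396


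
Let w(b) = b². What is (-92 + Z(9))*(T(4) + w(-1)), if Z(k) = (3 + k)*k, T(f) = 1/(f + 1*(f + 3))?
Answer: 192/11 ≈ 17.455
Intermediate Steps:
T(f) = 1/(3 + 2*f) (T(f) = 1/(f + 1*(3 + f)) = 1/(f + (3 + f)) = 1/(3 + 2*f))
Z(k) = k*(3 + k)
(-92 + Z(9))*(T(4) + w(-1)) = (-92 + 9*(3 + 9))*(1/(3 + 2*4) + (-1)²) = (-92 + 9*12)*(1/(3 + 8) + 1) = (-92 + 108)*(1/11 + 1) = 16*(1/11 + 1) = 16*(12/11) = 192/11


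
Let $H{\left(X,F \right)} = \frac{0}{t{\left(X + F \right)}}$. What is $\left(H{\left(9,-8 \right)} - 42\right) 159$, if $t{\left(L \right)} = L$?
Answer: $-6678$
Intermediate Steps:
$H{\left(X,F \right)} = 0$ ($H{\left(X,F \right)} = \frac{0}{X + F} = \frac{0}{F + X} = 0$)
$\left(H{\left(9,-8 \right)} - 42\right) 159 = \left(0 - 42\right) 159 = \left(-42\right) 159 = -6678$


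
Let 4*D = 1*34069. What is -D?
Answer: -34069/4 ≈ -8517.3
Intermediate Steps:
D = 34069/4 (D = (1*34069)/4 = (¼)*34069 = 34069/4 ≈ 8517.3)
-D = -1*34069/4 = -34069/4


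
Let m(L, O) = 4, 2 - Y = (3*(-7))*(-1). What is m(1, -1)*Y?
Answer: -76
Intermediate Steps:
Y = -19 (Y = 2 - 3*(-7)*(-1) = 2 - (-21)*(-1) = 2 - 1*21 = 2 - 21 = -19)
m(1, -1)*Y = 4*(-19) = -76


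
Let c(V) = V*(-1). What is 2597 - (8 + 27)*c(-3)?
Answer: 2492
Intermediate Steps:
c(V) = -V
2597 - (8 + 27)*c(-3) = 2597 - (8 + 27)*(-1*(-3)) = 2597 - 35*3 = 2597 - 1*105 = 2597 - 105 = 2492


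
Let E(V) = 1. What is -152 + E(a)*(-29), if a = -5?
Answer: -181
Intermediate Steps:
-152 + E(a)*(-29) = -152 + 1*(-29) = -152 - 29 = -181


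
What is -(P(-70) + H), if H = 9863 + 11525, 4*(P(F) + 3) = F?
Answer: -42735/2 ≈ -21368.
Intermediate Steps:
P(F) = -3 + F/4
H = 21388
-(P(-70) + H) = -((-3 + (¼)*(-70)) + 21388) = -((-3 - 35/2) + 21388) = -(-41/2 + 21388) = -1*42735/2 = -42735/2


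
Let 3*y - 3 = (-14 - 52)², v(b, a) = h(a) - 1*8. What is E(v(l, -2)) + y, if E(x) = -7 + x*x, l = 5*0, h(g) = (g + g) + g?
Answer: 1642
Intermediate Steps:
h(g) = 3*g (h(g) = 2*g + g = 3*g)
l = 0
v(b, a) = -8 + 3*a (v(b, a) = 3*a - 1*8 = 3*a - 8 = -8 + 3*a)
E(x) = -7 + x²
y = 1453 (y = 1 + (-14 - 52)²/3 = 1 + (⅓)*(-66)² = 1 + (⅓)*4356 = 1 + 1452 = 1453)
E(v(l, -2)) + y = (-7 + (-8 + 3*(-2))²) + 1453 = (-7 + (-8 - 6)²) + 1453 = (-7 + (-14)²) + 1453 = (-7 + 196) + 1453 = 189 + 1453 = 1642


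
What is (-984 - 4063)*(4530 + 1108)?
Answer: -28454986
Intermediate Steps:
(-984 - 4063)*(4530 + 1108) = -5047*5638 = -28454986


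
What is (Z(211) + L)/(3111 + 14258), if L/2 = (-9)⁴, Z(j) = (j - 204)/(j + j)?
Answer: 5537491/7329718 ≈ 0.75548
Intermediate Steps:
Z(j) = (-204 + j)/(2*j) (Z(j) = (-204 + j)/((2*j)) = (-204 + j)*(1/(2*j)) = (-204 + j)/(2*j))
L = 13122 (L = 2*(-9)⁴ = 2*6561 = 13122)
(Z(211) + L)/(3111 + 14258) = ((½)*(-204 + 211)/211 + 13122)/(3111 + 14258) = ((½)*(1/211)*7 + 13122)/17369 = (7/422 + 13122)*(1/17369) = (5537491/422)*(1/17369) = 5537491/7329718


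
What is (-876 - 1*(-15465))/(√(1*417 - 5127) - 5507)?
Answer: -80341623/30331759 - 14589*I*√4710/30331759 ≈ -2.6488 - 0.033009*I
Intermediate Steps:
(-876 - 1*(-15465))/(√(1*417 - 5127) - 5507) = (-876 + 15465)/(√(417 - 5127) - 5507) = 14589/(√(-4710) - 5507) = 14589/(I*√4710 - 5507) = 14589/(-5507 + I*√4710)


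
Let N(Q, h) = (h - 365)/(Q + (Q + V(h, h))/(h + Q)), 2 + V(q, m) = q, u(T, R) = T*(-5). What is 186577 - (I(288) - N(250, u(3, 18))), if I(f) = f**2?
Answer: 6112495939/58983 ≈ 1.0363e+5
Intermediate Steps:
u(T, R) = -5*T
V(q, m) = -2 + q
N(Q, h) = (-365 + h)/(Q + (-2 + Q + h)/(Q + h)) (N(Q, h) = (h - 365)/(Q + (Q + (-2 + h))/(h + Q)) = (-365 + h)/(Q + (-2 + Q + h)/(Q + h)))
186577 - (I(288) - N(250, u(3, 18))) = 186577 - (288**2 - ((-5*3)**2 - 365*250 - (-1825)*3 + 250*(-5*3))/(-2 + 250 - 5*3 + 250**2 + 250*(-5*3))) = 186577 - (82944 - ((-15)**2 - 91250 - 365*(-15) + 250*(-15))/(-2 + 250 - 15 + 62500 + 250*(-15))) = 186577 - (82944 - (225 - 91250 + 5475 - 3750)/(-2 + 250 - 15 + 62500 - 3750)) = 186577 - (82944 - (-89300)/58983) = 186577 - (82944 - 1*(-89300/58983)) = 186577 - (82944 + 89300/58983) = 186577 - 1*4892375252/58983 = 186577 - 4892375252/58983 = 6112495939/58983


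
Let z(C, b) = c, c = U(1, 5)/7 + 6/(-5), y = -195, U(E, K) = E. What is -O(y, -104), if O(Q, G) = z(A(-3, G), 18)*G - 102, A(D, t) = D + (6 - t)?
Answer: -278/35 ≈ -7.9429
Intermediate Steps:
A(D, t) = 6 + D - t
c = -37/35 (c = 1/7 + 6/(-5) = 1*(⅐) + 6*(-⅕) = ⅐ - 6/5 = -37/35 ≈ -1.0571)
z(C, b) = -37/35
O(Q, G) = -102 - 37*G/35 (O(Q, G) = -37*G/35 - 102 = -102 - 37*G/35)
-O(y, -104) = -(-102 - 37/35*(-104)) = -(-102 + 3848/35) = -1*278/35 = -278/35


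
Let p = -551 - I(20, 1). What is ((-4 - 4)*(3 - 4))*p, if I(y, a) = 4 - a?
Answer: -4432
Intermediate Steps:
p = -554 (p = -551 - (4 - 1*1) = -551 - (4 - 1) = -551 - 1*3 = -551 - 3 = -554)
((-4 - 4)*(3 - 4))*p = ((-4 - 4)*(3 - 4))*(-554) = -8*(-1)*(-554) = 8*(-554) = -4432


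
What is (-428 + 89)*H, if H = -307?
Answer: 104073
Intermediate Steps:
(-428 + 89)*H = (-428 + 89)*(-307) = -339*(-307) = 104073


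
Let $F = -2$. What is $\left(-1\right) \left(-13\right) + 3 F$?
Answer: $7$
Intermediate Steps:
$\left(-1\right) \left(-13\right) + 3 F = \left(-1\right) \left(-13\right) + 3 \left(-2\right) = 13 - 6 = 7$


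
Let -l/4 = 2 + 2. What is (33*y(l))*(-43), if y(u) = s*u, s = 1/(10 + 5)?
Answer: 7568/5 ≈ 1513.6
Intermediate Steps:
s = 1/15 ≈ 0.066667
l = -16 (l = -4*(2 + 2) = -4*4 = -16)
y(u) = u/15
(33*y(l))*(-43) = (33*((1/15)*(-16)))*(-43) = (33*(-16/15))*(-43) = -176/5*(-43) = 7568/5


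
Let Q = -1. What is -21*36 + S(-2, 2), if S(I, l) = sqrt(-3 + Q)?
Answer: -756 + 2*I ≈ -756.0 + 2.0*I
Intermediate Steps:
S(I, l) = 2*I (S(I, l) = sqrt(-3 - 1) = sqrt(-4) = 2*I)
-21*36 + S(-2, 2) = -21*36 + 2*I = -756 + 2*I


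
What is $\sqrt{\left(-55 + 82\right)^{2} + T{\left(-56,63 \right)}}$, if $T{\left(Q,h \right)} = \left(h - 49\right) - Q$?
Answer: $\sqrt{799} \approx 28.267$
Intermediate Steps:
$T{\left(Q,h \right)} = -49 + h - Q$ ($T{\left(Q,h \right)} = \left(-49 + h\right) - Q = -49 + h - Q$)
$\sqrt{\left(-55 + 82\right)^{2} + T{\left(-56,63 \right)}} = \sqrt{\left(-55 + 82\right)^{2} - -70} = \sqrt{27^{2} + \left(-49 + 63 + 56\right)} = \sqrt{729 + 70} = \sqrt{799}$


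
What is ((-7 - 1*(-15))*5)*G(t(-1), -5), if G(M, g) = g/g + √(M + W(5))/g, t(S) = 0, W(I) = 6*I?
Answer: 40 - 8*√30 ≈ -3.8178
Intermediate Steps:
G(M, g) = 1 + √(30 + M)/g (G(M, g) = g/g + √(M + 6*5)/g = 1 + √(M + 30)/g = 1 + √(30 + M)/g)
((-7 - 1*(-15))*5)*G(t(-1), -5) = ((-7 - 1*(-15))*5)*((-5 + √(30 + 0))/(-5)) = ((-7 + 15)*5)*(-(-5 + √30)/5) = (8*5)*(1 - √30/5) = 40*(1 - √30/5) = 40 - 8*√30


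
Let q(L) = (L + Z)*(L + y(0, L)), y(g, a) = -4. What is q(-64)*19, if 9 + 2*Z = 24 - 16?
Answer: 83334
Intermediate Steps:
Z = -½ (Z = -9/2 + (24 - 16)/2 = -9/2 + (½)*8 = -9/2 + 4 = -½ ≈ -0.50000)
q(L) = (-4 + L)*(-½ + L) (q(L) = (L - ½)*(L - 4) = (-½ + L)*(-4 + L) = (-4 + L)*(-½ + L))
q(-64)*19 = (2 + (-64)² - 9/2*(-64))*19 = (2 + 4096 + 288)*19 = 4386*19 = 83334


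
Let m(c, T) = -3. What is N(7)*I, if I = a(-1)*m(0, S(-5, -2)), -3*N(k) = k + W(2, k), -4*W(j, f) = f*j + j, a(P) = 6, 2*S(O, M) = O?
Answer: 18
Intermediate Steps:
S(O, M) = O/2
W(j, f) = -j/4 - f*j/4 (W(j, f) = -(f*j + j)/4 = -(j + f*j)/4 = -j/4 - f*j/4)
N(k) = 1/6 - k/6 (N(k) = -(k - 1/4*2*(1 + k))/3 = -(k + (-1/2 - k/2))/3 = -(-1/2 + k/2)/3 = 1/6 - k/6)
I = -18 (I = 6*(-3) = -18)
N(7)*I = (1/6 - 1/6*7)*(-18) = (1/6 - 7/6)*(-18) = -1*(-18) = 18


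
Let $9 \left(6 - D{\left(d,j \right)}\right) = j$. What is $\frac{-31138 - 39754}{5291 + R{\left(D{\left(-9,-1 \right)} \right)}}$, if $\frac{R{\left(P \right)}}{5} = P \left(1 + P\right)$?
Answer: $- \frac{5742252}{446171} \approx -12.87$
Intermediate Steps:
$D{\left(d,j \right)} = 6 - \frac{j}{9}$
$R{\left(P \right)} = 5 P \left(1 + P\right)$
$\frac{-31138 - 39754}{5291 + R{\left(D{\left(-9,-1 \right)} \right)}} = \frac{-31138 - 39754}{5291 + 5 \left(6 - - \frac{1}{9}\right) \left(1 + \left(6 - - \frac{1}{9}\right)\right)} = - \frac{70892}{5291 + 5 \left(6 + \frac{1}{9}\right) \left(1 + \left(6 + \frac{1}{9}\right)\right)} = - \frac{70892}{5291 + 5 \cdot \frac{55}{9} \left(1 + \frac{55}{9}\right)} = - \frac{70892}{5291 + 5 \cdot \frac{55}{9} \cdot \frac{64}{9}} = - \frac{70892}{5291 + \frac{17600}{81}} = - \frac{70892}{\frac{446171}{81}} = \left(-70892\right) \frac{81}{446171} = - \frac{5742252}{446171}$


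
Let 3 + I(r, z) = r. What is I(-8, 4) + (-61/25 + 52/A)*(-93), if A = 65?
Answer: 3538/25 ≈ 141.52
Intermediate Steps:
I(r, z) = -3 + r
I(-8, 4) + (-61/25 + 52/A)*(-93) = (-3 - 8) + (-61/25 + 52/65)*(-93) = -11 + (-61*1/25 + 52*(1/65))*(-93) = -11 + (-61/25 + ⅘)*(-93) = -11 - 41/25*(-93) = -11 + 3813/25 = 3538/25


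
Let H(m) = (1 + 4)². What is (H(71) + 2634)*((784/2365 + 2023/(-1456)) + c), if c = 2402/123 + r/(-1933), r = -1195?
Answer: 5936454186771527/116958407280 ≈ 50757.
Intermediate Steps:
H(m) = 25 (H(m) = 5² = 25)
c = 4790051/237759 (c = 2402/123 - 1195/(-1933) = 2402*(1/123) - 1195*(-1/1933) = 2402/123 + 1195/1933 = 4790051/237759 ≈ 20.147)
(H(71) + 2634)*((784/2365 + 2023/(-1456)) + c) = (25 + 2634)*((784/2365 + 2023/(-1456)) + 4790051/237759) = 2659*((784*(1/2365) + 2023*(-1/1456)) + 4790051/237759) = 2659*((784/2365 - 289/208) + 4790051/237759) = 2659*(-520413/491920 + 4790051/237759) = 2659*(2232589013453/116958407280) = 5936454186771527/116958407280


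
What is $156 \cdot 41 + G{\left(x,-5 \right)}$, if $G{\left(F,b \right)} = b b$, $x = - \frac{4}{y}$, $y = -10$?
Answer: $6421$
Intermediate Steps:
$x = \frac{2}{5}$ ($x = - \frac{4}{-10} = \left(-4\right) \left(- \frac{1}{10}\right) = \frac{2}{5} \approx 0.4$)
$G{\left(F,b \right)} = b^{2}$
$156 \cdot 41 + G{\left(x,-5 \right)} = 156 \cdot 41 + \left(-5\right)^{2} = 6396 + 25 = 6421$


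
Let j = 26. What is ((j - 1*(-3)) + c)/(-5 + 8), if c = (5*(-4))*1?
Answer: 3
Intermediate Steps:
c = -20 (c = -20*1 = -20)
((j - 1*(-3)) + c)/(-5 + 8) = ((26 - 1*(-3)) - 20)/(-5 + 8) = ((26 + 3) - 20)/3 = (29 - 20)*(⅓) = 9*(⅓) = 3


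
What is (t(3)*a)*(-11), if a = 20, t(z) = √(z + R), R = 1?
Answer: -440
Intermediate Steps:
t(z) = √(1 + z) (t(z) = √(z + 1) = √(1 + z))
(t(3)*a)*(-11) = (√(1 + 3)*20)*(-11) = (√4*20)*(-11) = (2*20)*(-11) = 40*(-11) = -440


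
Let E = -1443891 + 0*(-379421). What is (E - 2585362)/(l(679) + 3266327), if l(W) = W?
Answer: -4029253/3267006 ≈ -1.2333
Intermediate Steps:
E = -1443891 (E = -1443891 + 0 = -1443891)
(E - 2585362)/(l(679) + 3266327) = (-1443891 - 2585362)/(679 + 3266327) = -4029253/3267006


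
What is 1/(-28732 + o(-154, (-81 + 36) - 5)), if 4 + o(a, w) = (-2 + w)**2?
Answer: -1/26032 ≈ -3.8414e-5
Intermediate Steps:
o(a, w) = -4 + (-2 + w)**2
1/(-28732 + o(-154, (-81 + 36) - 5)) = 1/(-28732 + ((-81 + 36) - 5)*(-4 + ((-81 + 36) - 5))) = 1/(-28732 + (-45 - 5)*(-4 + (-45 - 5))) = 1/(-28732 - 50*(-4 - 50)) = 1/(-28732 - 50*(-54)) = 1/(-28732 + 2700) = 1/(-26032) = -1/26032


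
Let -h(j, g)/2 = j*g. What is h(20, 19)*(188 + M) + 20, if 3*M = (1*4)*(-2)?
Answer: -422500/3 ≈ -1.4083e+5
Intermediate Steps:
h(j, g) = -2*g*j (h(j, g) = -2*j*g = -2*g*j)
M = -8/3 (M = ((1*4)*(-2))/3 = (4*(-2))/3 = (⅓)*(-8) = -8/3 ≈ -2.6667)
h(20, 19)*(188 + M) + 20 = (-2*19*20)*(188 - 8/3) + 20 = -760*556/3 + 20 = -422560/3 + 20 = -422500/3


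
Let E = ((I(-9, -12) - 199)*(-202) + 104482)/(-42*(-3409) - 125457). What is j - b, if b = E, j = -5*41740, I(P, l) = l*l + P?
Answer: -3698490110/17721 ≈ -2.0871e+5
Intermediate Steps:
I(P, l) = P + l**2 (I(P, l) = l**2 + P = P + l**2)
j = -208700
E = 117410/17721 (E = (((-9 + (-12)**2) - 199)*(-202) + 104482)/(-42*(-3409) - 125457) = (((-9 + 144) - 199)*(-202) + 104482)/(143178 - 125457) = ((135 - 199)*(-202) + 104482)/17721 = (-64*(-202) + 104482)*(1/17721) = (12928 + 104482)*(1/17721) = 117410*(1/17721) = 117410/17721 ≈ 6.6255)
b = 117410/17721 ≈ 6.6255
j - b = -208700 - 1*117410/17721 = -208700 - 117410/17721 = -3698490110/17721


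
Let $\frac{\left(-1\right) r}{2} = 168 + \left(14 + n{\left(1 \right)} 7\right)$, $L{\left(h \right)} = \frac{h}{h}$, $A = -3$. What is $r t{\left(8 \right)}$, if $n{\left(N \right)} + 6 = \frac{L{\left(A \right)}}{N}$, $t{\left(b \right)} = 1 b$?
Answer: $-2352$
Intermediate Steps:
$t{\left(b \right)} = b$
$L{\left(h \right)} = 1$
$n{\left(N \right)} = -6 + \frac{1}{N}$ ($n{\left(N \right)} = -6 + 1 \frac{1}{N} = -6 + \frac{1}{N}$)
$r = -294$ ($r = - 2 \left(168 + \left(14 + \left(-6 + 1^{-1}\right) 7\right)\right) = - 2 \left(168 + \left(14 + \left(-6 + 1\right) 7\right)\right) = - 2 \left(168 + \left(14 - 35\right)\right) = - 2 \left(168 - 21\right) = \left(-2\right) 147 = -294$)
$r t{\left(8 \right)} = \left(-294\right) 8 = -2352$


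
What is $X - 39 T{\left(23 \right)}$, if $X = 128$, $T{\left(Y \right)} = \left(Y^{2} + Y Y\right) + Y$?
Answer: $-42031$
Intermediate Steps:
$T{\left(Y \right)} = Y + 2 Y^{2}$ ($T{\left(Y \right)} = \left(Y^{2} + Y^{2}\right) + Y = 2 Y^{2} + Y = Y + 2 Y^{2}$)
$X - 39 T{\left(23 \right)} = 128 - 39 \cdot 23 \left(1 + 2 \cdot 23\right) = 128 - 39 \cdot 23 \left(1 + 46\right) = 128 - 39 \cdot 23 \cdot 47 = 128 - 42159 = -42031$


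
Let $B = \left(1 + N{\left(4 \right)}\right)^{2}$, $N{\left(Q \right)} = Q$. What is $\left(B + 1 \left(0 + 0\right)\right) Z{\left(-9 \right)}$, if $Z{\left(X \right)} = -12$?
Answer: $-300$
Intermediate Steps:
$B = 25$ ($B = \left(1 + 4\right)^{2} = 5^{2} = 25$)
$\left(B + 1 \left(0 + 0\right)\right) Z{\left(-9 \right)} = \left(25 + 1 \left(0 + 0\right)\right) \left(-12\right) = \left(25 + 1 \cdot 0\right) \left(-12\right) = \left(25 + 0\right) \left(-12\right) = 25 \left(-12\right) = -300$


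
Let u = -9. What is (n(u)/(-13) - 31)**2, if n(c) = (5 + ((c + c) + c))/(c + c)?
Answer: 13235044/13689 ≈ 966.84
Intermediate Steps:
n(c) = (5 + 3*c)/(2*c) (n(c) = (5 + (2*c + c))/((2*c)) = (5 + 3*c)*(1/(2*c)) = (5 + 3*c)/(2*c))
(n(u)/(-13) - 31)**2 = (((1/2)*(5 + 3*(-9))/(-9))/(-13) - 31)**2 = (((1/2)*(-1/9)*(5 - 27))*(-1/13) - 31)**2 = (((1/2)*(-1/9)*(-22))*(-1/13) - 31)**2 = ((11/9)*(-1/13) - 31)**2 = (-11/117 - 31)**2 = (-3638/117)**2 = 13235044/13689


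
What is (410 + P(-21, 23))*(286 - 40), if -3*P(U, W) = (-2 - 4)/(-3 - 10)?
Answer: 1310688/13 ≈ 1.0082e+5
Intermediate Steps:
P(U, W) = -2/13 (P(U, W) = -(-2 - 4)/(3*(-3 - 10)) = -(-2)/(-13) = -(-2)*(-1)/13 = -⅓*6/13 = -2/13)
(410 + P(-21, 23))*(286 - 40) = (410 - 2/13)*(286 - 40) = (5328/13)*246 = 1310688/13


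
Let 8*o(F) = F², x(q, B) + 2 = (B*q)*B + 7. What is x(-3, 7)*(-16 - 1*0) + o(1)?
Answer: 18177/8 ≈ 2272.1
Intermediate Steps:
x(q, B) = 5 + q*B² (x(q, B) = -2 + ((B*q)*B + 7) = -2 + (q*B² + 7) = -2 + (7 + q*B²) = 5 + q*B²)
o(F) = F²/8
x(-3, 7)*(-16 - 1*0) + o(1) = (5 - 3*7²)*(-16 - 1*0) + (⅛)*1² = (5 - 3*49)*(-16 + 0) + (⅛)*1 = (5 - 147)*(-16) + ⅛ = -142*(-16) + ⅛ = 2272 + ⅛ = 18177/8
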